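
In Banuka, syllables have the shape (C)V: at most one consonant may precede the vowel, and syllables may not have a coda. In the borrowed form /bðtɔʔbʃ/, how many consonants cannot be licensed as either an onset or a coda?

The consonants /b/, /ð/, /ʔ/, /b/, /ʃ/ cannot be parsed into a legal (C)V syllable (no codas are permitted; onsets are limited to one consonant).

5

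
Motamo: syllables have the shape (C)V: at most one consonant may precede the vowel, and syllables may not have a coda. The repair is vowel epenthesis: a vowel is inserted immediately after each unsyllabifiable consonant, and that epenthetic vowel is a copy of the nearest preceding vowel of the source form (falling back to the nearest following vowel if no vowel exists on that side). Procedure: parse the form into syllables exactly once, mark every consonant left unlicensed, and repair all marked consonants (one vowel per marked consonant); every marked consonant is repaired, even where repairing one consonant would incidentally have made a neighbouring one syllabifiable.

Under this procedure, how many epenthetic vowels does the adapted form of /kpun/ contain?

2

The unsyllabifiable consonants are /k/, /n/; each receives one epenthetic vowel.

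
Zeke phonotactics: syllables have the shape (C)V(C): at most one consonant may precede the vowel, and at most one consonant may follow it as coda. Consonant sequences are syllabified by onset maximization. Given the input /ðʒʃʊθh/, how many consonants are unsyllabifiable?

3

Syllabifying with onset maximization leaves /ð/, /ʒ/, /h/ stranded (at most one coda consonant is licensed; onsets are limited to one consonant).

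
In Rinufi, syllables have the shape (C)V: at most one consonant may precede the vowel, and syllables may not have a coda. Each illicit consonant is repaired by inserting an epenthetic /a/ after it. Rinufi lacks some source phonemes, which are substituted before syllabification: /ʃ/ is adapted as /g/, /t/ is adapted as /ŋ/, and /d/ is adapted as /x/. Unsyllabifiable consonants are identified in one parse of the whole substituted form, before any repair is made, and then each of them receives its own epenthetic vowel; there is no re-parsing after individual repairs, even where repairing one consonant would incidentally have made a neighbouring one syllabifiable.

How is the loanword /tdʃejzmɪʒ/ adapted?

Substitution: /t/ → /ŋ/, /d/ → /x/, /ʃ/ → /g/, giving /ŋxgejzmɪʒ/.
Under (C)V, the unsyllabifiable consonants are /ŋ/, /x/, /j/, /z/, /ʒ/ (no codas are permitted; onsets are limited to one consonant).
Inserting the epenthetic vowel yields /ŋ/ → /ŋa/, /x/ → /xa/, /j/ → /ja/, /z/ → /za/, /ʒ/ → /ʒa/.

ŋaxagejazamɪʒa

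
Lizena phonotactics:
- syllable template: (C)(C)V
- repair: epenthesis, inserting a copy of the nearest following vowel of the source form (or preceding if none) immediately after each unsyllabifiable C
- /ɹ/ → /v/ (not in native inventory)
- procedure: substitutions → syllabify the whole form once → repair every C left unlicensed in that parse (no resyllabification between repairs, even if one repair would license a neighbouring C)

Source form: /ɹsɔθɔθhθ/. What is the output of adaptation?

vsɔθɔθɔhɔθɔ

Substitution: /ɹ/ → /v/, giving /vsɔθɔθhθ/.
Under (C)(C)V, the unsyllabifiable consonants are /θ/, /h/, /θ/ (no codas are permitted; onsets may contain at most 2 consonants).
Inserting the epenthetic vowel yields /θ/ → /θɔ/, /h/ → /hɔ/, /θ/ → /θɔ/.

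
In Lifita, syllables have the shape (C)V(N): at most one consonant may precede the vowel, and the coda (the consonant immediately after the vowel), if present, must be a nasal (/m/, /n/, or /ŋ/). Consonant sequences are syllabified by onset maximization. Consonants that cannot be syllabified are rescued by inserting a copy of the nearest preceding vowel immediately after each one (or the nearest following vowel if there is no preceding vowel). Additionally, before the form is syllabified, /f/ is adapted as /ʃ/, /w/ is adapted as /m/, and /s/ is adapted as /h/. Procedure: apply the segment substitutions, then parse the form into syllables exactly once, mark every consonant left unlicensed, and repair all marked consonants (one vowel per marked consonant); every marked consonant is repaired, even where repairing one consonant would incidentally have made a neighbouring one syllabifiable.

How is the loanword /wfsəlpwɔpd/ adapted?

məʃəhələpəmɔpɔdɔ

Substitution: /w/ → /m/, /f/ → /ʃ/, /s/ → /h/, giving /mʃhəlpmɔpd/.
Syllabifying with onset maximization leaves /m/, /ʃ/, /l/, /p/, /p/, /d/ stranded (only a nasal (/m/, /n/, or /ŋ/) is licensed in coda position; onsets are limited to one consonant).
Epenthesis after each stranded consonant: /m/ → /mə/, /ʃ/ → /ʃə/, /l/ → /lə/, /p/ → /pə/, /p/ → /pɔ/, /d/ → /dɔ/.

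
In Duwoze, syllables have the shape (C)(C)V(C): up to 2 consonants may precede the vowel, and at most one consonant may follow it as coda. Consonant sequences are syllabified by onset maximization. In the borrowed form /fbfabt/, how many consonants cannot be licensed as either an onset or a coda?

2

The consonants /f/, /t/ cannot be parsed into a legal (C)(C)V(C) syllable (at most one coda consonant is licensed; onsets may contain at most 2 consonants).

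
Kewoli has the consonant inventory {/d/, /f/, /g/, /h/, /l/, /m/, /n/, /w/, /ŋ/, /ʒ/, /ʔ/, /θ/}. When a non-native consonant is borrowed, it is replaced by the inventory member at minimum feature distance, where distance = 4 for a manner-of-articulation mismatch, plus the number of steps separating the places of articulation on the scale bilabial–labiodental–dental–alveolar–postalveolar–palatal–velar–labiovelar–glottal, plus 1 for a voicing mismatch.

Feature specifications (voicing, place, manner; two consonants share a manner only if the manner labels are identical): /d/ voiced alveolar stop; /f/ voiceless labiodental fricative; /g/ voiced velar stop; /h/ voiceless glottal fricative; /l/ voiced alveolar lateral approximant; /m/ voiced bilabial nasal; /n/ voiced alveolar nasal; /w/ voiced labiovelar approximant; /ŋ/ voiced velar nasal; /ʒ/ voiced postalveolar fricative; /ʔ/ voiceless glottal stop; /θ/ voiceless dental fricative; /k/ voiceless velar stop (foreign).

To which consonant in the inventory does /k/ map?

/g/ is closest: same manner (stop), place distance 0 (velar→velar), voicing differs (+1); total 1. Next closest is /ʔ/ at distance 2.

g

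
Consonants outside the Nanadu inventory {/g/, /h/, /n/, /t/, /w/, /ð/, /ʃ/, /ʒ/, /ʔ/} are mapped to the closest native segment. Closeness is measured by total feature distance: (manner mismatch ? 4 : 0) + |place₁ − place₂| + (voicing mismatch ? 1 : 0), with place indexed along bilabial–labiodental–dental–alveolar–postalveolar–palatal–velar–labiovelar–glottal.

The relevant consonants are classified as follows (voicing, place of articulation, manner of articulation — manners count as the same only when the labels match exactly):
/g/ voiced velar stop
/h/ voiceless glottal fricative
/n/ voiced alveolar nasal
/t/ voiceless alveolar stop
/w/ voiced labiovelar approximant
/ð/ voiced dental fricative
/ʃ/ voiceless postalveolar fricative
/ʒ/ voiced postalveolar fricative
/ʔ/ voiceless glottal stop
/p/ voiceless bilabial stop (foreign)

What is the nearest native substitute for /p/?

/t/ is closest: same manner (stop), place distance 3 (bilabial→alveolar), same voicing; total 3. Next closest is /g/ at distance 7.

t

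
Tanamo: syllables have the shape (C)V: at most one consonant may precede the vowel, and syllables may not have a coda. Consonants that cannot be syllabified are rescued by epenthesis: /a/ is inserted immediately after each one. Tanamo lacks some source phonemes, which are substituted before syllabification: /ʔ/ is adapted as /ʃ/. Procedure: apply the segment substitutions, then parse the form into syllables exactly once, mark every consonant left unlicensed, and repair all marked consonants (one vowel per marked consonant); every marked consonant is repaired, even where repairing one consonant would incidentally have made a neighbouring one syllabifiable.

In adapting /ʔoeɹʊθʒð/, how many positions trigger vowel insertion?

After substitution the input is /ʃoeɹʊθʒð/.
The unsyllabifiable consonants are /θ/, /ʒ/, /ð/; each receives one epenthetic vowel.

3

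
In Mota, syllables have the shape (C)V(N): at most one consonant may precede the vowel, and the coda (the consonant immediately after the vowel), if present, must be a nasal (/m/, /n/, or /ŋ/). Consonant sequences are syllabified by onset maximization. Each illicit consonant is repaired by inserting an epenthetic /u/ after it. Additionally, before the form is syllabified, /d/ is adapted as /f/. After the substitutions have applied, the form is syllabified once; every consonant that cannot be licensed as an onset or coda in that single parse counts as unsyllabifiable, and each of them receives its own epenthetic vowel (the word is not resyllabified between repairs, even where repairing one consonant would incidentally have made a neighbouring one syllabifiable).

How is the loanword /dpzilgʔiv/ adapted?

fupuziluguʔivu

Substitution: /d/ → /f/, giving /fpzilgʔiv/.
Under (C)V(N), the unsyllabifiable consonants are /f/, /p/, /l/, /g/, /v/ (only a nasal (/m/, /n/, or /ŋ/) is licensed in coda position; onsets are limited to one consonant).
Epenthesis after each stranded consonant: /f/ → /fu/, /p/ → /pu/, /l/ → /lu/, /g/ → /gu/, /v/ → /vu/.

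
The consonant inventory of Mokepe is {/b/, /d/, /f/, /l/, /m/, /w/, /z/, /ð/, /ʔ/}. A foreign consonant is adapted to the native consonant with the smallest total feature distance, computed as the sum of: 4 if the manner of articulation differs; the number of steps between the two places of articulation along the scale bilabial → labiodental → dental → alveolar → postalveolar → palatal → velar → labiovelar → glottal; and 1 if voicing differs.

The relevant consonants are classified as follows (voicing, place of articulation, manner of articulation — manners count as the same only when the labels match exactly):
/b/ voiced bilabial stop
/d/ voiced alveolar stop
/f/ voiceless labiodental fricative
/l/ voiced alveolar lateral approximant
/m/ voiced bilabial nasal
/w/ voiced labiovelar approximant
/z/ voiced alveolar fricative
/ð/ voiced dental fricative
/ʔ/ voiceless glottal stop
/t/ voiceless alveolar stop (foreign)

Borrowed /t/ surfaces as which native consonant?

d

/d/ is closest: same manner (stop), place distance 0 (alveolar→alveolar), voicing differs (+1); total 1. Next closest is /b/ at distance 4.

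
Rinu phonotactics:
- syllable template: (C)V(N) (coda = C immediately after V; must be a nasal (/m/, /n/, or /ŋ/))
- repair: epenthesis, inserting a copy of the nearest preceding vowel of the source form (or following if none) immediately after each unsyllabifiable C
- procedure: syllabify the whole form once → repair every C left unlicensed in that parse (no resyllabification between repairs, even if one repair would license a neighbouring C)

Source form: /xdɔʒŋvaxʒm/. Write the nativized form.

Under (C)V(N), the unsyllabifiable consonants are /x/, /ʒ/, /ŋ/, /x/, /ʒ/, /m/ (only a nasal (/m/, /n/, or /ŋ/) is licensed in coda position; onsets are limited to one consonant).
Each unlicensed consonant becomes the onset of a new syllable: /x/ → /xɔ/, /ʒ/ → /ʒɔ/, /ŋ/ → /ŋɔ/, /x/ → /xa/, /ʒ/ → /ʒa/, /m/ → /ma/.

xɔdɔʒɔŋɔvaxaʒama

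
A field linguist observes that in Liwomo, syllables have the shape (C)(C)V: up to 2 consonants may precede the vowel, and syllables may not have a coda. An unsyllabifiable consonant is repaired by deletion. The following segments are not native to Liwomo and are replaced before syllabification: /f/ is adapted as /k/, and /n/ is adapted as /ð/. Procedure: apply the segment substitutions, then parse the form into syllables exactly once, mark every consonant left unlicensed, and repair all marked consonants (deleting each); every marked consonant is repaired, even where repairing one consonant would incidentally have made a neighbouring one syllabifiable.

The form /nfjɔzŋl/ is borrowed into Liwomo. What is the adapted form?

kjɔ

Substitution: /n/ → /ð/, /f/ → /k/, giving /ðkjɔzŋl/.
The consonants /ð/, /z/, /ŋ/, /l/ cannot be parsed into a legal (C)(C)V syllable (no codas are permitted; onsets may contain at most 2 consonants).
Deletion applies to /ð/, /z/, /ŋ/, /l/.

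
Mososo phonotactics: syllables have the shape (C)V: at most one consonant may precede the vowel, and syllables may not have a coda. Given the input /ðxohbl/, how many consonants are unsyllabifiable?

4

Under (C)V, the unsyllabifiable consonants are /ð/, /h/, /b/, /l/ (no codas are permitted; onsets are limited to one consonant).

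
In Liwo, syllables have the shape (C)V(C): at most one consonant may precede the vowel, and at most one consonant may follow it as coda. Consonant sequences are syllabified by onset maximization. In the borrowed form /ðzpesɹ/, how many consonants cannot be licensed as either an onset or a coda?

Under (C)V(C), the unsyllabifiable consonants are /ð/, /z/, /ɹ/ (at most one coda consonant is licensed; onsets are limited to one consonant).

3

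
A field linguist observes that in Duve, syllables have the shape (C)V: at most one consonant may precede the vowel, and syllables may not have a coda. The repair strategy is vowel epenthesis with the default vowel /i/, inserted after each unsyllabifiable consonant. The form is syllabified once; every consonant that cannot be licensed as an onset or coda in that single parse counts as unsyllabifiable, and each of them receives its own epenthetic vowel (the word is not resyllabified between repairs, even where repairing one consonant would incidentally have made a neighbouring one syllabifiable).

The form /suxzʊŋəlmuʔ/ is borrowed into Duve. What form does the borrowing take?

suxizʊŋəlimuʔi

Syllabifying with onset maximization leaves /x/, /l/, /ʔ/ stranded (no codas are permitted; onsets are limited to one consonant).
Epenthesis after each stranded consonant: /x/ → /xi/, /l/ → /li/, /ʔ/ → /ʔi/.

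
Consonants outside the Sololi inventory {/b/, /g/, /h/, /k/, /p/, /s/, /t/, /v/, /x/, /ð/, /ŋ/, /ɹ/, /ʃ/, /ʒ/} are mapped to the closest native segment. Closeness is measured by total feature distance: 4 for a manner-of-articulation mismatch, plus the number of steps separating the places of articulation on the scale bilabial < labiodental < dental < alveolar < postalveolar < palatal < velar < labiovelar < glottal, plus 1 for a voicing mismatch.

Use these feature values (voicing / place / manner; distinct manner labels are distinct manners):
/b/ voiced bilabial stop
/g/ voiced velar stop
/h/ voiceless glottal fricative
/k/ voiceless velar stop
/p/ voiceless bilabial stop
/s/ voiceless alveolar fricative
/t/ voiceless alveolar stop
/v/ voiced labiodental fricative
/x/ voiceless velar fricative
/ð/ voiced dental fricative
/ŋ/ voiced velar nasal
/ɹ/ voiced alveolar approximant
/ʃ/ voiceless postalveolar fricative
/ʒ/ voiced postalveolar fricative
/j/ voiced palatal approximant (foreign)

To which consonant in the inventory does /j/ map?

ɹ

/ɹ/ is closest: same manner (approximant), place distance 2 (palatal→alveolar), same voicing; total 2. Next closest is /g/ at distance 5.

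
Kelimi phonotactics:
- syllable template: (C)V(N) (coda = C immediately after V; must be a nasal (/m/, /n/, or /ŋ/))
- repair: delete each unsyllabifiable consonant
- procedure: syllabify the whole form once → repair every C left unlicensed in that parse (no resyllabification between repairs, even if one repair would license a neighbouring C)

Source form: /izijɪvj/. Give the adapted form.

izijɪ

Syllabifying with onset maximization leaves /v/, /j/ stranded (only a nasal (/m/, /n/, or /ŋ/) is licensed in coda position; onsets are limited to one consonant).
Deleting the stranded consonants removes /v/, /j/.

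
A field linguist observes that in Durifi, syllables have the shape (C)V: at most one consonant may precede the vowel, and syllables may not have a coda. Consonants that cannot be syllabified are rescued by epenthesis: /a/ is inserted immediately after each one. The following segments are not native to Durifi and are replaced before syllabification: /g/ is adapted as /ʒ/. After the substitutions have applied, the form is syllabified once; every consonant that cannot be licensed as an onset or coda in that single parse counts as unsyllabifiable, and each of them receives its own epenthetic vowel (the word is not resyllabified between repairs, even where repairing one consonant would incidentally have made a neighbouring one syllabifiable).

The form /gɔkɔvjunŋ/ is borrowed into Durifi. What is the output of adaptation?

ʒɔkɔvajunaŋa

Substitution: /g/ → /ʒ/, giving /ʒɔkɔvjunŋ/.
The consonants /v/, /n/, /ŋ/ cannot be parsed into a legal (C)V syllable (no codas are permitted; onsets are limited to one consonant).
Each unlicensed consonant becomes the onset of a new syllable: /v/ → /va/, /n/ → /na/, /ŋ/ → /ŋa/.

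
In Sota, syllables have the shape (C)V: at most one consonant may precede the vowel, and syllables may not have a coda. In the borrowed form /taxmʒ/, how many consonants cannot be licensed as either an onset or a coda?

The consonants /x/, /m/, /ʒ/ cannot be parsed into a legal (C)V syllable (no codas are permitted; onsets are limited to one consonant).

3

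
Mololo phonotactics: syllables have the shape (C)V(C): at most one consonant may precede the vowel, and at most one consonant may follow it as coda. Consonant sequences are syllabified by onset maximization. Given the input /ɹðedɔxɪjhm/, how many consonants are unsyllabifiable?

Syllabifying with onset maximization leaves /ɹ/, /h/, /m/ stranded (at most one coda consonant is licensed; onsets are limited to one consonant).

3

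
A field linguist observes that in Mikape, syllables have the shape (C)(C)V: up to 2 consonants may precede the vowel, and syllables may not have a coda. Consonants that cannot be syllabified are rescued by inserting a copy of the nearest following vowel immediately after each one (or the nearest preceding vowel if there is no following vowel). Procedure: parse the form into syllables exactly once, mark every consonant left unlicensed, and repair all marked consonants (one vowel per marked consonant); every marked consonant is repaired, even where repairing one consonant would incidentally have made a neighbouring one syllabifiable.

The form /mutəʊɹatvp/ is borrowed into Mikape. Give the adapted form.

Under (C)(C)V, the unsyllabifiable consonants are /t/, /v/, /p/ (no codas are permitted; onsets may contain at most 2 consonants).
Each unlicensed consonant becomes the onset of a new syllable: /t/ → /ta/, /v/ → /va/, /p/ → /pa/.

mutəʊɹatavapa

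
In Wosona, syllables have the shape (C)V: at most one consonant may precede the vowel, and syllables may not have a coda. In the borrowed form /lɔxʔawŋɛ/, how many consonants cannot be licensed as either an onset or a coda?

2

Under (C)V, the unsyllabifiable consonants are /x/, /w/ (no codas are permitted; onsets are limited to one consonant).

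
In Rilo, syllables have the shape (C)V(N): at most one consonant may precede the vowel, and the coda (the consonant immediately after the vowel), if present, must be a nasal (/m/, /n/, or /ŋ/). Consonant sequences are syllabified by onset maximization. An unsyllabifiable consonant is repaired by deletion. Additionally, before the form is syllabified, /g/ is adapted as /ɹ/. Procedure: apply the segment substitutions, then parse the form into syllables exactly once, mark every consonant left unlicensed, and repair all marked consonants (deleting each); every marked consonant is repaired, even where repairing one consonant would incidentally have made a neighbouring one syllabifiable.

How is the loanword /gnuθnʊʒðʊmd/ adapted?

Substitution: /g/ → /ɹ/, giving /ɹnuθnʊʒðʊmd/.
The consonants /ɹ/, /θ/, /ʒ/, /d/ cannot be parsed into a legal (C)V(N) syllable (only a nasal (/m/, /n/, or /ŋ/) is licensed in coda position; onsets are limited to one consonant).
Each unlicensed consonant is deleted: /ɹ/, /θ/, /ʒ/, /d/.

nunʊðʊm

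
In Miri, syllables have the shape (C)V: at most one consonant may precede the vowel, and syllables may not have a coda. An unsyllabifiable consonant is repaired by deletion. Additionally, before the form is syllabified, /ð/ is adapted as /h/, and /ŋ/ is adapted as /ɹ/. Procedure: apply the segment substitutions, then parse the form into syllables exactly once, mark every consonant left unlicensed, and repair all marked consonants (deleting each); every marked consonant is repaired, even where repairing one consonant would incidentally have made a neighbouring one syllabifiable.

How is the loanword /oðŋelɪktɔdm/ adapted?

Substitution: /ð/ → /h/, /ŋ/ → /ɹ/, giving /ohɹelɪktɔdm/.
Syllabifying with onset maximization leaves /h/, /k/, /d/, /m/ stranded (no codas are permitted; onsets are limited to one consonant).
Each unlicensed consonant is deleted: /h/, /k/, /d/, /m/.

oɹelɪtɔ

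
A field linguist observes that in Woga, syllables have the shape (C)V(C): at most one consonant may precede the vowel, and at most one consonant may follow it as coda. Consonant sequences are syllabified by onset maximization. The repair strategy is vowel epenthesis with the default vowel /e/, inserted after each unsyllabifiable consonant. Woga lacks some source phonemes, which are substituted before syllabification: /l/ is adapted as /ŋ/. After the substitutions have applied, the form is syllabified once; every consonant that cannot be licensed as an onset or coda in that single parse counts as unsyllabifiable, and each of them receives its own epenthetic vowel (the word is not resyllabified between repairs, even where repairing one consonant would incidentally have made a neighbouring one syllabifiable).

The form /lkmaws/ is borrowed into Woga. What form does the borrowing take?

Substitution: /l/ → /ŋ/, giving /ŋkmaws/.
Under (C)V(C), the unsyllabifiable consonants are /ŋ/, /k/, /s/ (at most one coda consonant is licensed; onsets are limited to one consonant).
Each unlicensed consonant becomes the onset of a new syllable: /ŋ/ → /ŋe/, /k/ → /ke/, /s/ → /se/.

ŋekemawse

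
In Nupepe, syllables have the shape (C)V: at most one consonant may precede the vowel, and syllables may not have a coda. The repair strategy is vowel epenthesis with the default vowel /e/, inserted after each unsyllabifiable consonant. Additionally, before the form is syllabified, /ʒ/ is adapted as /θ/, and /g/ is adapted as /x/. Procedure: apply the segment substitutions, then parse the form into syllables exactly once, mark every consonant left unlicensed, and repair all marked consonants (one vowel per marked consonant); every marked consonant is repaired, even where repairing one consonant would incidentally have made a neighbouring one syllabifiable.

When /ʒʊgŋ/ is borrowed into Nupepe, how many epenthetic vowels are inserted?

2

After substitution the input is /θʊxŋ/.
The unsyllabifiable consonants are /x/, /ŋ/; each receives one epenthetic vowel.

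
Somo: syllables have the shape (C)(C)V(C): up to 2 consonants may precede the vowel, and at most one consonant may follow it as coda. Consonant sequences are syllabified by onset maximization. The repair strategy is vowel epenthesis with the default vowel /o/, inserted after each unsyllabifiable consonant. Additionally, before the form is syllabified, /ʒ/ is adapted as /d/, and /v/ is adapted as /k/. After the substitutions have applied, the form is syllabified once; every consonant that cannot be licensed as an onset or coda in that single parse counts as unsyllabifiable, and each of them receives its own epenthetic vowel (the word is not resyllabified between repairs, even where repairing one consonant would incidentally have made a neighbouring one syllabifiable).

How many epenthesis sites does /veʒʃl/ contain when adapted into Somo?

2

After substitution the input is /kedʃl/.
The unsyllabifiable consonants are /ʃ/, /l/; each receives one epenthetic vowel.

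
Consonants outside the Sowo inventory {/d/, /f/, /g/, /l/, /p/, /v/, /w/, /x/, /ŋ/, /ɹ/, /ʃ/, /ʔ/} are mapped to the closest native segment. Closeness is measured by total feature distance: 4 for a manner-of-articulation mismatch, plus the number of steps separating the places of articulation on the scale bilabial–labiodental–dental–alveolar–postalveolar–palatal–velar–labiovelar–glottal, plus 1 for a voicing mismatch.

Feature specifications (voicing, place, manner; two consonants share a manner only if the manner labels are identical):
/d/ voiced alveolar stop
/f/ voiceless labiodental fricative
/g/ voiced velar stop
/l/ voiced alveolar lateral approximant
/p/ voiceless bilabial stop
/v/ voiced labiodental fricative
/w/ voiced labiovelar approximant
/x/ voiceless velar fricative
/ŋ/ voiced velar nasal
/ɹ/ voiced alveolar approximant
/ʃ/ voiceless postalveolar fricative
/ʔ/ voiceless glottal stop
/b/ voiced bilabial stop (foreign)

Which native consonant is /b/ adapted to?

p

/p/ is closest: same manner (stop), place distance 0 (bilabial→bilabial), voicing differs (+1); total 1. Next closest is /d/ at distance 3.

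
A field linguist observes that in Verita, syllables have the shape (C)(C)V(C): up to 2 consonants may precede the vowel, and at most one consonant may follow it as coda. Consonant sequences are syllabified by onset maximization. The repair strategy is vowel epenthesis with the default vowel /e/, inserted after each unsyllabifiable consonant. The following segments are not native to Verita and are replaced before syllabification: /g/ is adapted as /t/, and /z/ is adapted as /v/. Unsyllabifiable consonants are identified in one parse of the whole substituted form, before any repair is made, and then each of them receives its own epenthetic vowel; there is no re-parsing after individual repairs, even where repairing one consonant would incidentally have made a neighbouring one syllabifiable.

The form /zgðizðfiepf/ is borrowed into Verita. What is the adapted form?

Substitution: /z/ → /v/, /g/ → /t/, giving /vtðivðfiepf/.
The consonants /v/, /f/ cannot be parsed into a legal (C)(C)V(C) syllable (at most one coda consonant is licensed; onsets may contain at most 2 consonants).
Each unlicensed consonant becomes the onset of a new syllable: /v/ → /ve/, /f/ → /fe/.

vetðivðfiepfe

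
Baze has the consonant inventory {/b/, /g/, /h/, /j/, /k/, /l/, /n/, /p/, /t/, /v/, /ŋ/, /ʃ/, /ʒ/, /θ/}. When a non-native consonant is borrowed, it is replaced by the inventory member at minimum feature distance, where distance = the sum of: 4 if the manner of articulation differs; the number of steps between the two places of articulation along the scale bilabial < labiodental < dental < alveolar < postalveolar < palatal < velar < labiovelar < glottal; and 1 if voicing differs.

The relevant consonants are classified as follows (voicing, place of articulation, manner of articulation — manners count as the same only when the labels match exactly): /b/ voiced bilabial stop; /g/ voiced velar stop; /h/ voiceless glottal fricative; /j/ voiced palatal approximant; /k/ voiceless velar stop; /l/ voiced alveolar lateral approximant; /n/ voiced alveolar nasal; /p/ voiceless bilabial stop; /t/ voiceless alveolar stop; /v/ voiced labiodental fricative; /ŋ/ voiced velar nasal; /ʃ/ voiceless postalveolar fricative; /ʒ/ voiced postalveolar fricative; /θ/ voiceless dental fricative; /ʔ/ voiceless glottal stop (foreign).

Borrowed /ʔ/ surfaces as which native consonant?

/k/ is closest: same manner (stop), place distance 2 (glottal→velar), same voicing; total 2. Next closest is /g/ at distance 3.

k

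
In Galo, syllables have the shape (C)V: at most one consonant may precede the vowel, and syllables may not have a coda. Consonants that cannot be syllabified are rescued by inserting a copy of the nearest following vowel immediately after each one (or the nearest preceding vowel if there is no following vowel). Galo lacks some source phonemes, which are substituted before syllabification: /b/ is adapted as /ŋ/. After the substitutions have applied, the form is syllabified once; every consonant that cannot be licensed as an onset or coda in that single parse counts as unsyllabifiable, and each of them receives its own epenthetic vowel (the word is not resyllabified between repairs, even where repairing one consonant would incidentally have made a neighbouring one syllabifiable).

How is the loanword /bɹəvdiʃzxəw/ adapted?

Substitution: /b/ → /ŋ/, giving /ŋɹəvdiʃzxəw/.
Syllabifying with onset maximization leaves /ŋ/, /v/, /ʃ/, /z/, /w/ stranded (no codas are permitted; onsets are limited to one consonant).
Epenthesis after each stranded consonant: /ŋ/ → /ŋə/, /v/ → /vi/, /ʃ/ → /ʃə/, /z/ → /zə/, /w/ → /wə/.

ŋəɹəvidiʃəzəxəwə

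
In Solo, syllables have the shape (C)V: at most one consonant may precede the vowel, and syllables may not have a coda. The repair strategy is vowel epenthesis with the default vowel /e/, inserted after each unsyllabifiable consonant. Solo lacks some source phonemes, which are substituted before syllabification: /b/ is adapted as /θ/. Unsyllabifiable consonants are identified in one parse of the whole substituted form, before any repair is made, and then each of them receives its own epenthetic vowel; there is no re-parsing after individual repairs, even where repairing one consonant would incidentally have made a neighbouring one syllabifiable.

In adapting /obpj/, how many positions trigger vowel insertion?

3

After substitution the input is /oθpj/.
The unsyllabifiable consonants are /θ/, /p/, /j/; each receives one epenthetic vowel.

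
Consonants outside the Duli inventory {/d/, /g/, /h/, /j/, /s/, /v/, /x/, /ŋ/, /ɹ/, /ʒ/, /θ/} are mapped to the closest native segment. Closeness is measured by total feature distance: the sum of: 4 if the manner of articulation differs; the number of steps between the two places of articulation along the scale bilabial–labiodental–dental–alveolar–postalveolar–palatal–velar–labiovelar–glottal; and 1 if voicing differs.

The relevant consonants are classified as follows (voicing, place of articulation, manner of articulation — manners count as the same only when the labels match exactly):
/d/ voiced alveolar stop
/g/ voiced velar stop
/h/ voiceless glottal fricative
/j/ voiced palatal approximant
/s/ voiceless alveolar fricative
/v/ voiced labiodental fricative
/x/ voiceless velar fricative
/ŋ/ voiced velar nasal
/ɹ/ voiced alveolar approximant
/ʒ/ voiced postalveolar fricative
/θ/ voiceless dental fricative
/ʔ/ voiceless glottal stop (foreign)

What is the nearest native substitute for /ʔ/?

g

/g/ is closest: same manner (stop), place distance 2 (glottal→velar), voicing differs (+1); total 3. Next closest is /h/ at distance 4.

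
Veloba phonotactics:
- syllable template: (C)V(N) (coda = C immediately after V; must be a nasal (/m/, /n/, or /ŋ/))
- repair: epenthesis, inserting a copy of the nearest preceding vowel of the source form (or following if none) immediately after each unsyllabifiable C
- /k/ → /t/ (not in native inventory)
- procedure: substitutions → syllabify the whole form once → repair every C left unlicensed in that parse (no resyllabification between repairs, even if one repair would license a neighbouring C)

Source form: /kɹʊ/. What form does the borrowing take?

Substitution: /k/ → /t/, giving /tɹʊ/.
Syllabifying with onset maximization leaves /t/ stranded (only a nasal (/m/, /n/, or /ŋ/) is licensed in coda position; onsets are limited to one consonant).
Epenthesis after each stranded consonant: /t/ → /tʊ/.

tʊɹʊ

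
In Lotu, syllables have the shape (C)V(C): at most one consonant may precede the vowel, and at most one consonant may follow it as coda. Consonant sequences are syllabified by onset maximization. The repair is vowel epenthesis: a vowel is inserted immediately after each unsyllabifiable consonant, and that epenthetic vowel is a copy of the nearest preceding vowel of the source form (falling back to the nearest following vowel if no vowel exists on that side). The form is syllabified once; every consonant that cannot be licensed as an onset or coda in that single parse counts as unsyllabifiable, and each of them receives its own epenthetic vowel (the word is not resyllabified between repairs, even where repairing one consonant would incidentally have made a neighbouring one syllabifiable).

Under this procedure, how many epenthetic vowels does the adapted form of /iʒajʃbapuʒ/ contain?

The unsyllabifiable consonants are /ʃ/; each receives one epenthetic vowel.

1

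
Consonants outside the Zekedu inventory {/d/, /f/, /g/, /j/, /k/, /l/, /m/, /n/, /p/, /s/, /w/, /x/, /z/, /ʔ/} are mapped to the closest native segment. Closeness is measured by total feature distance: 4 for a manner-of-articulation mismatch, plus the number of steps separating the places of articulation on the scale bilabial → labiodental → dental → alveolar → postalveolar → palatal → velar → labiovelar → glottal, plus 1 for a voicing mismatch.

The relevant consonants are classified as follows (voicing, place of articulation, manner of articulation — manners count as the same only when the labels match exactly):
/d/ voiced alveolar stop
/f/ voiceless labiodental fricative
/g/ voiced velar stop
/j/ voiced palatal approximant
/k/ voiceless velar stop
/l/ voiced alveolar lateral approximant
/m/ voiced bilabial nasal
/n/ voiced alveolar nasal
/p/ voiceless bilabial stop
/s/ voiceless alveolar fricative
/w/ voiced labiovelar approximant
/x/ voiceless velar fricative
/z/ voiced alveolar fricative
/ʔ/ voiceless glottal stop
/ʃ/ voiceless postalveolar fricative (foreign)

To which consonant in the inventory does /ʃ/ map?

s

/s/ is closest: same manner (fricative), place distance 1 (postalveolar→alveolar), same voicing; total 1. Next closest is /x/ at distance 2.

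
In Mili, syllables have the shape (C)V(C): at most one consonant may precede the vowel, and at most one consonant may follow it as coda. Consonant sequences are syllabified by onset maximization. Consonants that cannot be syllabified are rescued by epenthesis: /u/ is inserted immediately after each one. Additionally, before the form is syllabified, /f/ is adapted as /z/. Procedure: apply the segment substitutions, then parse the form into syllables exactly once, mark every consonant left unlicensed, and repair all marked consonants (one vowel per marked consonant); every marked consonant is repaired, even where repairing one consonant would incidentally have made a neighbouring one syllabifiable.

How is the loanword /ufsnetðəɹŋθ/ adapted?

Substitution: /f/ → /z/, giving /uzsnetðəɹŋθ/.
Syllabifying with onset maximization leaves /s/, /ŋ/, /θ/ stranded (at most one coda consonant is licensed; onsets are limited to one consonant).
Inserting the epenthetic vowel yields /s/ → /su/, /ŋ/ → /ŋu/, /θ/ → /θu/.

uzsunetðəɹŋuθu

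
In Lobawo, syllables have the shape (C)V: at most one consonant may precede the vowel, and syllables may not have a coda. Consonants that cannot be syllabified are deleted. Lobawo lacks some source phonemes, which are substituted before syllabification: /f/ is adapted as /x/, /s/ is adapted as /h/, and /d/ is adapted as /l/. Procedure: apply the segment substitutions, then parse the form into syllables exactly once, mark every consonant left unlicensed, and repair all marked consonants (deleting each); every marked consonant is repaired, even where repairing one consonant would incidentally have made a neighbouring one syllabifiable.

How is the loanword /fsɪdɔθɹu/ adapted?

Substitution: /f/ → /x/, /s/ → /h/, /d/ → /l/, giving /xhɪlɔθɹu/.
Under (C)V, the unsyllabifiable consonants are /x/, /θ/ (no codas are permitted; onsets are limited to one consonant).
Each unlicensed consonant is deleted: /x/, /θ/.

hɪlɔɹu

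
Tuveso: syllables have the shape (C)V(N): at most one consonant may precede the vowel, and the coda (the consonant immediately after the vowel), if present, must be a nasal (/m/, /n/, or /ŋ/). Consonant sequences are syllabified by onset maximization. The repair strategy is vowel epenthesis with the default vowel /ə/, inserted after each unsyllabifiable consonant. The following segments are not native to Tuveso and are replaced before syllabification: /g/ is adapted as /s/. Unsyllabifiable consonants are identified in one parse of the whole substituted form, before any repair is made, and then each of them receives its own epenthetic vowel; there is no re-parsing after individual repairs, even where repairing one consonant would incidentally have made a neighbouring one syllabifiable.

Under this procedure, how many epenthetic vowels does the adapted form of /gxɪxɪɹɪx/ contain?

2

After substitution the input is /sxɪxɪɹɪx/.
The unsyllabifiable consonants are /s/, /x/; each receives one epenthetic vowel.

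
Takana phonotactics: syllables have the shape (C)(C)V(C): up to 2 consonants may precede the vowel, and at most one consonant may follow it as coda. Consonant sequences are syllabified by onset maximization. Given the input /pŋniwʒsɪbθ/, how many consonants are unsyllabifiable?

2

Syllabifying with onset maximization leaves /p/, /θ/ stranded (at most one coda consonant is licensed; onsets may contain at most 2 consonants).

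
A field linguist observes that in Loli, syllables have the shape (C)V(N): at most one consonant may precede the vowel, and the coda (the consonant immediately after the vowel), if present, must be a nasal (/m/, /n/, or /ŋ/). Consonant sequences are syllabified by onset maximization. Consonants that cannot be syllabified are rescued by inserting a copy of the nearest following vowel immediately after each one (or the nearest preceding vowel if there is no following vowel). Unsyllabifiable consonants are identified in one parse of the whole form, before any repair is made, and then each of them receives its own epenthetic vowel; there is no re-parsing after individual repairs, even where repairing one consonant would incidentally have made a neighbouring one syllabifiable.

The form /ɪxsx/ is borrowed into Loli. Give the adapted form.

ɪxɪsɪxɪ

Under (C)V(N), the unsyllabifiable consonants are /x/, /s/, /x/ (only a nasal (/m/, /n/, or /ŋ/) is licensed in coda position; onsets are limited to one consonant).
Inserting the epenthetic vowel yields /x/ → /xɪ/, /s/ → /sɪ/, /x/ → /xɪ/.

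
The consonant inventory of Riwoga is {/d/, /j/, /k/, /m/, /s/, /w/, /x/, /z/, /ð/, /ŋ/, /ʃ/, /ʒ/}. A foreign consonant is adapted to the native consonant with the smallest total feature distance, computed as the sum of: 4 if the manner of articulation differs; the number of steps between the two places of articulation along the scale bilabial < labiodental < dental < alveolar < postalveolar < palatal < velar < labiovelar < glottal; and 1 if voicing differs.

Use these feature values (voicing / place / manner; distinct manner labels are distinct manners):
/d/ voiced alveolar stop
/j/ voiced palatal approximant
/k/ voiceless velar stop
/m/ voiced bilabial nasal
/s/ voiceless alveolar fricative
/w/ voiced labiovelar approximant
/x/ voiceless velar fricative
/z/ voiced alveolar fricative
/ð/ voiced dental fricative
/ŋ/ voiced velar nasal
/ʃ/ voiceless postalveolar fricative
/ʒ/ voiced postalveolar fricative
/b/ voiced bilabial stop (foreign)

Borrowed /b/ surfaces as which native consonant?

/d/ is closest: same manner (stop), place distance 3 (bilabial→alveolar), same voicing; total 3. Next closest is /m/ at distance 4.

d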